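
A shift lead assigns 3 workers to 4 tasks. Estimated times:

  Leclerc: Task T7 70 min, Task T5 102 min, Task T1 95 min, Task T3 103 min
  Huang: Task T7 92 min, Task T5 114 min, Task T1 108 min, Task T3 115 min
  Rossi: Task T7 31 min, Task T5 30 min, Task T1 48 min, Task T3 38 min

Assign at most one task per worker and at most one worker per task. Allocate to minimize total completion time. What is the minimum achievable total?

Optimal: Leclerc→Task T7 (70 min), Huang→Task T1 (108 min), Rossi→Task T5 (30 min) — total 70+108+30 = 208 min.
Column-greedy (each task in turn goes to its cheapest remaining worker) gives 241 min, worse by 33.
Next-best assignment: Leclerc→Task T7, Huang→Task T3, Rossi→Task T5 = 215 min.
Swapping Rossi↔Leclerc (Rossi→Task T7 31 min, Leclerc→Task T5 102 min) adds 33.

Minimum total: 208 min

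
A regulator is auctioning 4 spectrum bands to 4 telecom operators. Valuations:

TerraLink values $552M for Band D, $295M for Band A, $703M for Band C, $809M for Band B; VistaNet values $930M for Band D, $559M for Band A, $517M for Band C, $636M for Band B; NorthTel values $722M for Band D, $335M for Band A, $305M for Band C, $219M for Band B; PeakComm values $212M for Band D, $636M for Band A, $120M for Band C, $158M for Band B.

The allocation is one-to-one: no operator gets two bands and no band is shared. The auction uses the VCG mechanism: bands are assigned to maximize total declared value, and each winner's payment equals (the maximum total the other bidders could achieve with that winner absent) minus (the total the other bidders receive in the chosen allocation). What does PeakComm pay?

Efficient allocation: TerraLink→Band C ($703M), VistaNet→Band B ($636M), NorthTel→Band D ($722M), PeakComm→Band A ($636M); total welfare W = $2697M.
PeakComm receives Band A at value $636M, so the others get W − 636 = $2061M.
Without PeakComm: best allocation of the remaining 3 bidders over all 4 bands is TerraLink→Band B ($809M), VistaNet→Band A ($559M), NorthTel→Band D ($722M), total $2090M.
VCG payment = (others' best without PeakComm) − (others' welfare with PeakComm) = 2090 − 2061 = $29M.

PeakComm pays $29M.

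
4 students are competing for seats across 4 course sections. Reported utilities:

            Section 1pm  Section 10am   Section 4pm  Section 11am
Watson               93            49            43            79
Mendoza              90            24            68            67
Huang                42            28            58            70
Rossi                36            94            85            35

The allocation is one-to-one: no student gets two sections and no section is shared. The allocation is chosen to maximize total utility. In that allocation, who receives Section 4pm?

Treat this as an assignment problem: match each student to one section.
Optimal: Watson→Section 1pm (93 points), Mendoza→Section 4pm (68 points), Huang→Section 11am (70 points), Rossi→Section 10am (94 points) — total 93+68+70+94 = 325 points.
Swapping Huang↔Mendoza (Huang→Section 4pm 58 points, Mendoza→Section 11am 67 points) loses 13.
No other one-to-one assignment exceeds 325 points.
Mendoza's own top section is Section 1pm (90 points), but forcing Mendoza→Section 1pm and reassigning the rest optimally gives only 321 points — worse by 4.

Mendoza receives Section 4pm.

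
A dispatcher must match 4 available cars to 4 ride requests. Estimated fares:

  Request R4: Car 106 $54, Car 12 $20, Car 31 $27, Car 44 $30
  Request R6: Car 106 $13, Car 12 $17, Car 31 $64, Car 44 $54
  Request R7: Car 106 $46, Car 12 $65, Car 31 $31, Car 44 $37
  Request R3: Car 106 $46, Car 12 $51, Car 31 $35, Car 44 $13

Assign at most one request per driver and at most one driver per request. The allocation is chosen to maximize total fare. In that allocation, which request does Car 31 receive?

Car 31 receives Request R3.

Optimal: Car 106→Request R4 ($54), Car 12→Request R7 ($65), Car 31→Request R3 ($35), Car 44→Request R6 ($54) — total 54+65+35+54 = $208.
Row-greedy (each driver in turn takes its best remaining request) gives $196, worse by 12.
Car 31's own top request is Request R6 ($64), but forcing Car 31→Request R6 and reassigning the rest optimally gives only $206 — worse by 2.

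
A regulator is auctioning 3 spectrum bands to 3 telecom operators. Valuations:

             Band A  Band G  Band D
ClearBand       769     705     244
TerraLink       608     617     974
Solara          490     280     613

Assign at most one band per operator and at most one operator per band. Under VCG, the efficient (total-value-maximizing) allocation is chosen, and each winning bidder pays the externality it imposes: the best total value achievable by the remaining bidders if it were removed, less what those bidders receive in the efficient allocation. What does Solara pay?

Efficient allocation: ClearBand→Band G ($705M), TerraLink→Band D ($974M), Solara→Band A ($490M); total welfare W = $2169M.
Solara receives Band A at value $490M, so the others get W − 490 = $1679M.
Without Solara: best allocation of the remaining 2 bidders over all 3 bands is ClearBand→Band A ($769M), TerraLink→Band D ($974M), total $1743M.
VCG payment = (others' best without Solara) − (others' welfare with Solara) = 1743 − 1679 = $64M.

Solara pays $64M.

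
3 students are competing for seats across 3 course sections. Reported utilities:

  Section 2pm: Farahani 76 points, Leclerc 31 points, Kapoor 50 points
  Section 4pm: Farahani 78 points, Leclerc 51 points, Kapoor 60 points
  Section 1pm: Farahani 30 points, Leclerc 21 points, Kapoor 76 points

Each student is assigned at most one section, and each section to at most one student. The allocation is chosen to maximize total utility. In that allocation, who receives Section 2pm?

Farahani receives Section 2pm.

Treat this as an assignment problem: match each student to one section.
Optimal: Farahani→Section 2pm (76 points), Leclerc→Section 4pm (51 points), Kapoor→Section 1pm (76 points) — total 76+51+76 = 203 points.
Row-greedy (each student in turn takes its best remaining section) gives 185 points, worse by 18.
Every other assignment is strictly worse.
Farahani's own top section is Section 4pm (78 points), but forcing Farahani→Section 4pm and reassigning the rest optimally gives only 185 points — worse by 18.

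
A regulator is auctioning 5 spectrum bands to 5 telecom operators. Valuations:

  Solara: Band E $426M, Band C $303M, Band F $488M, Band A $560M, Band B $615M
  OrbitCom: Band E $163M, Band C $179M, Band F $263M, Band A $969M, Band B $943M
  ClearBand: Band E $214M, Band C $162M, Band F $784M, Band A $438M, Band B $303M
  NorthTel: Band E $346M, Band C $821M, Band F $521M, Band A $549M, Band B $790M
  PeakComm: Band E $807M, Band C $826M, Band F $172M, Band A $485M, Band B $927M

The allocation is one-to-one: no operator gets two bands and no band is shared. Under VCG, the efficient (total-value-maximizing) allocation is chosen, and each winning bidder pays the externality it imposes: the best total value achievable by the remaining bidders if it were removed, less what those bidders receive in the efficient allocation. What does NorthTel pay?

NorthTel pays $19M.

Efficient allocation: Solara→Band B ($615M), OrbitCom→Band A ($969M), ClearBand→Band F ($784M), NorthTel→Band C ($821M), PeakComm→Band E ($807M); total welfare W = $3996M.
NorthTel receives Band C at value $821M, so the others get W − 821 = $3175M.
Without NorthTel: best allocation of the remaining 4 bidders over all 5 bands is Solara→Band B ($615M), OrbitCom→Band A ($969M), ClearBand→Band F ($784M), PeakComm→Band C ($826M), total $3194M.
VCG payment = (others' best without NorthTel) − (others' welfare with NorthTel) = 3194 − 3175 = $19M.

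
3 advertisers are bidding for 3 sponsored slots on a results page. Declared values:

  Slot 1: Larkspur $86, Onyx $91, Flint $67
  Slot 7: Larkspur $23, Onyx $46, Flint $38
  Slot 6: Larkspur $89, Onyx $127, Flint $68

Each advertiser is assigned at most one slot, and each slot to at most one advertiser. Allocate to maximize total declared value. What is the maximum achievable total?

Max total: $251

This is a one-to-one assignment (maximum-weight bipartite matching).
Optimal: Larkspur→Slot 1 ($86), Onyx→Slot 6 ($127), Flint→Slot 7 ($38) — total 86+127+38 = $251.
Column-greedy (each slot in turn goes to its best remaining advertiser) gives $218, worse by 33.
Next-best assignment: Larkspur→Slot 6, Onyx→Slot 1, Flint→Slot 7 = $218.
Swapping Flint↔Larkspur (Flint→Slot 1 $67, Larkspur→Slot 7 $23) loses 34.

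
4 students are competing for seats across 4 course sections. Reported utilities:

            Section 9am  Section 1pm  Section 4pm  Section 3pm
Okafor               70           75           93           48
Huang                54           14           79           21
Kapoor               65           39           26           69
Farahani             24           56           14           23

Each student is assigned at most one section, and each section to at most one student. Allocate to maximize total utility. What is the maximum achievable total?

Maximum total: 274 points

Optimal: Okafor→Section 9am (70 points), Huang→Section 4pm (79 points), Kapoor→Section 3pm (69 points), Farahani→Section 1pm (56 points) — total 70+79+69+56 = 274 points.
Row-greedy (each student in turn takes its best remaining section) gives 272 points, worse by 2.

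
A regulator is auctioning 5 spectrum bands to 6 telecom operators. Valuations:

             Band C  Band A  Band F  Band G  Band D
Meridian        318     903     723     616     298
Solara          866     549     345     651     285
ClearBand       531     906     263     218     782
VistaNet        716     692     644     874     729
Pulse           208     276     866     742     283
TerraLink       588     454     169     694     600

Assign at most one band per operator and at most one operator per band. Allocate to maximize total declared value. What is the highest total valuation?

Maximum total: $4291M

This is the linear assignment problem.
Optimal: Solara→Band C ($866M), Meridian→Band A ($903M), Pulse→Band F ($866M), VistaNet→Band G ($874M), ClearBand→Band D ($782M) — total 866+903+866+874+782 = $4291M.
Column-greedy (each band in turn goes to its best remaining operator) gives $4112M, worse by 179.
Checked against all permutations: $4291M is optimal.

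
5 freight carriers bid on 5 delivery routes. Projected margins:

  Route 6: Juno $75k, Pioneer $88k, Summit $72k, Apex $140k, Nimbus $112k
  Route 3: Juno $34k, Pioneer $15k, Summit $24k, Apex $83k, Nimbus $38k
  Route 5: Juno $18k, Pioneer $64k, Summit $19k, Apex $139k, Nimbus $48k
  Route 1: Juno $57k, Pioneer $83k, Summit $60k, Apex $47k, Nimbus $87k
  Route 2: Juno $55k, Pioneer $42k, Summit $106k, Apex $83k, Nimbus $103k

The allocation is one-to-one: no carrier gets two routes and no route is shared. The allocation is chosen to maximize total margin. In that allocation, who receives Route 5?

This is the linear assignment problem.
Optimal: Juno→Route 3 ($34k), Pioneer→Route 1 ($83k), Summit→Route 2 ($106k), Apex→Route 5 ($139k), Nimbus→Route 6 ($112k) — total 34+83+106+139+112 = $474k.
Column-greedy (each route in turn goes to its best remaining carrier) gives $357k, worse by 117.
Next-best assignment: Juno→Route 3, Pioneer→Route 6, Summit→Route 2, Apex→Route 5, Nimbus→Route 1 = $454k.
Swapping Pioneer↔Juno (Pioneer→Route 3 $15k, Juno→Route 1 $57k) loses 45.
Every other assignment is strictly worse.
Apex's own top route is Route 6 ($140k), but forcing Apex→Route 6 and reassigning the rest optimally gives only $431k — worse by 43.

Apex receives Route 5.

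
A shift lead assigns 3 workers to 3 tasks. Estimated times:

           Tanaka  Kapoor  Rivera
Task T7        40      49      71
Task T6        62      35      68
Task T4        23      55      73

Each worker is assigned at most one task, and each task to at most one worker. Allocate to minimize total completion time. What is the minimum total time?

Optimal: Tanaka→Task T4 (23 min), Kapoor→Task T6 (35 min), Rivera→Task T7 (71 min) — total 23+35+71 = 129 min.
Column-greedy (each task in turn goes to its cheapest remaining worker) gives 148 min, worse by 19.
Next-best assignment: Tanaka→Task T4, Kapoor→Task T7, Rivera→Task T6 = 140 min.
Every other assignment is strictly worse.

Minimum total: 129 min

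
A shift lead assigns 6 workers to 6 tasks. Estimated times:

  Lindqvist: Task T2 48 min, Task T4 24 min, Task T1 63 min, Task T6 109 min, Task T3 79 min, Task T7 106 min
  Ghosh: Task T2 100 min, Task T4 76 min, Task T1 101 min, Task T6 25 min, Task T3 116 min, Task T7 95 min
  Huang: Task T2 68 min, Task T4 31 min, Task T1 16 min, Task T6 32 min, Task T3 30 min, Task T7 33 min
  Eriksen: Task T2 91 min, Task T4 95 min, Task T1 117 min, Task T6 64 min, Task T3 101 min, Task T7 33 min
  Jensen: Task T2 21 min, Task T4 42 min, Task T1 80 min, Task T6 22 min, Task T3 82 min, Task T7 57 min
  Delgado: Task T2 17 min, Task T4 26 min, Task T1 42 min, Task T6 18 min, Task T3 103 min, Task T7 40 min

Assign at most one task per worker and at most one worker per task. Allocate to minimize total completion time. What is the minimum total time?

Min total: 175 min

Optimal: Lindqvist→Task T4 (24 min), Ghosh→Task T6 (25 min), Huang→Task T3 (30 min), Eriksen→Task T7 (33 min), Jensen→Task T2 (21 min), Delgado→Task T1 (42 min) — total 24+25+30+33+21+42 = 175 min.
Row-greedy (each worker in turn takes its cheapest remaining task) gives 222 min, worse by 47.
No other one-to-one assignment undercuts 175 min.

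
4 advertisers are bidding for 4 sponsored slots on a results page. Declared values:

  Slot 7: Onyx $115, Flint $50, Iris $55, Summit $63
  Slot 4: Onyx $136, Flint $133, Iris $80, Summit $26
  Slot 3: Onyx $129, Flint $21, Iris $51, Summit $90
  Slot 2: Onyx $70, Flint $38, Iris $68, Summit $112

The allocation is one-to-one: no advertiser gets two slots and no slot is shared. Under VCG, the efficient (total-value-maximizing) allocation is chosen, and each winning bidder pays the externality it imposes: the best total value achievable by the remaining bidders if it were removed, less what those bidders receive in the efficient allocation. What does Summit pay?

Summit pays $13.

Efficient allocation: Onyx→Slot 3 ($129), Flint→Slot 4 ($133), Iris→Slot 7 ($55), Summit→Slot 2 ($112); total welfare W = $429.
Summit receives Slot 2 at value $112, so the others get W − 112 = $317.
Without Summit: best allocation of the remaining 3 bidders over all 4 slots is Onyx→Slot 3 ($129), Flint→Slot 4 ($133), Iris→Slot 2 ($68), total $330.
VCG payment = (others' best without Summit) − (others' welfare with Summit) = 330 − 317 = $13.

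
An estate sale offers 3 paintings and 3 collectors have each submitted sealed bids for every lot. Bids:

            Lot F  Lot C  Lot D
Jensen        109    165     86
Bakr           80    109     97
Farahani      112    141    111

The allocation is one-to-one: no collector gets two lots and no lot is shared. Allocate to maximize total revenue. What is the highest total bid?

Optimal: Jensen→Lot C ($165), Bakr→Lot D ($97), Farahani→Lot F ($112) — total 165+97+112 = $374.
Next-best assignment: Jensen→Lot C, Bakr→Lot F, Farahani→Lot D = $356.

Maximum total: $374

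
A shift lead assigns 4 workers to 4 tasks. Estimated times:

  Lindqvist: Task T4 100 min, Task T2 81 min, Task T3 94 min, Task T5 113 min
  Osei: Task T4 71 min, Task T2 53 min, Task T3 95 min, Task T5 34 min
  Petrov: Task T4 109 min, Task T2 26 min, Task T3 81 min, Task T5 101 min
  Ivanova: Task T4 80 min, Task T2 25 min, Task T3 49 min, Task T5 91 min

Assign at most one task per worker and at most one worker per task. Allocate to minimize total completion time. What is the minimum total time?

Optimal: Lindqvist→Task T4 (100 min), Osei→Task T5 (34 min), Petrov→Task T2 (26 min), Ivanova→Task T3 (49 min) — total 100+34+26+49 = 209 min.
Row-greedy (each worker in turn takes its cheapest remaining task) gives 276 min, worse by 67.
Next-best assignment: Lindqvist→Task T3, Osei→Task T5, Petrov→Task T2, Ivanova→Task T4 = 234 min.

Min total: 209 min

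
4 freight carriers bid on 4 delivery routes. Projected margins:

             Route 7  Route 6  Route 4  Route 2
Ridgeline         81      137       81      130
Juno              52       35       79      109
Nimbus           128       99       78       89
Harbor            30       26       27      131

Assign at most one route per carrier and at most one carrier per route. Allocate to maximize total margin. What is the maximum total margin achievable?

Optimal: Ridgeline→Route 6 ($137k), Juno→Route 4 ($79k), Nimbus→Route 7 ($128k), Harbor→Route 2 ($131k) — total 137+79+128+131 = $475k.
Row-greedy (each carrier in turn takes its best remaining route) gives $401k, worse by 74.
Next-best assignment: Ridgeline→Route 6, Juno→Route 2, Nimbus→Route 7, Harbor→Route 4 = $401k.
Checked against all permutations: $475k is optimal.

Max total: $475k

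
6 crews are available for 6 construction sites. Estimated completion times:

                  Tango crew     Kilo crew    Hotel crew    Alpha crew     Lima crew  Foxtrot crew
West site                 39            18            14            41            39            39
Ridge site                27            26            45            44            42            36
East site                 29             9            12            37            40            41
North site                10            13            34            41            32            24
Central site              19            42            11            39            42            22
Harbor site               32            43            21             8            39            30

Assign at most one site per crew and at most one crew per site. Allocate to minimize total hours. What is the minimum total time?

Optimal: Tango crew→North site (10 hours), Kilo crew→East site (9 hours), Hotel crew→West site (14 hours), Alpha crew→Harbor site (8 hours), Lima crew→Ridge site (42 hours), Foxtrot crew→Central site (22 hours) — total 10+9+14+8+42+22 = 105 hours.
Min-entry greedy (repeatedly take the single cheapest remaining cell) gives 113 hours, worse by 8.
Swapping Hotel crew↔Lima crew (Hotel crew→Ridge site 45 hours, Lima crew→West site 39 hours) adds 28.
Every other assignment is strictly worse.

Minimum total: 105 hours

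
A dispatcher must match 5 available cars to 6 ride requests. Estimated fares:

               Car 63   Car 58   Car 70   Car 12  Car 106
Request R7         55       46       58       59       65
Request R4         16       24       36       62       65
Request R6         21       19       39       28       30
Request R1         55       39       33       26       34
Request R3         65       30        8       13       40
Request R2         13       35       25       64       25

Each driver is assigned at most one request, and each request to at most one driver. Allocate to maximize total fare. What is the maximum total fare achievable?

This is the linear assignment problem.
Optimal: Car 63→Request R3 ($65), Car 58→Request R1 ($39), Car 70→Request R7 ($58), Car 12→Request R2 ($64), Car 106→Request R4 ($65) — total 65+39+58+64+65 = $291.
Max-entry greedy (repeatedly take the single best remaining cell) gives $272, worse by 19.
Swapping Car 58↔Car 106 (Car 58→Request R4 $24, Car 106→Request R1 $34) loses 46.
Every other assignment is strictly worse.

Max total: $291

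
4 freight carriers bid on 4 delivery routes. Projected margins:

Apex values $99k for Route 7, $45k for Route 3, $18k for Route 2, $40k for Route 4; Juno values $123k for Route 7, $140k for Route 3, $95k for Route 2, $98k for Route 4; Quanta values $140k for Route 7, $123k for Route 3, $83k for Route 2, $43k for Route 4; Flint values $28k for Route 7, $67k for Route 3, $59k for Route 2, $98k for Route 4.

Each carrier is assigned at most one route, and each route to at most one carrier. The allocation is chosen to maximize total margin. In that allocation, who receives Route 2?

Quanta receives Route 2.

Optimal: Apex→Route 7 ($99k), Juno→Route 3 ($140k), Quanta→Route 2 ($83k), Flint→Route 4 ($98k) — total 99+140+83+98 = $420k.
Column-greedy (each route in turn goes to its best remaining carrier) gives $379k, worse by 41.
Next-best assignment: Apex→Route 7, Juno→Route 2, Quanta→Route 3, Flint→Route 4 = $415k.
Quanta's own top route is Route 7 ($140k), but forcing Quanta→Route 7 and reassigning the rest optimally gives only $396k — worse by 24.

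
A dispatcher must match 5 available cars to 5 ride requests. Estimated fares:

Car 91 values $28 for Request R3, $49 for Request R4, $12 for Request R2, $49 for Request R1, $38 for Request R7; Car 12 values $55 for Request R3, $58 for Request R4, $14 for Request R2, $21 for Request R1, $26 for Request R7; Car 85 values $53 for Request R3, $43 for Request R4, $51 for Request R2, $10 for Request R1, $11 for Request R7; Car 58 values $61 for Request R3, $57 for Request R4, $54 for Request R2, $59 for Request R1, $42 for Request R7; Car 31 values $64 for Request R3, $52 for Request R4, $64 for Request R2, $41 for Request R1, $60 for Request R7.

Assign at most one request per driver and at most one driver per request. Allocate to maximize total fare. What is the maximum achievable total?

This is a one-to-one assignment (maximum-weight bipartite matching).
Optimal: Car 91→Request R1 ($49), Car 12→Request R4 ($58), Car 85→Request R2 ($51), Car 58→Request R3 ($61), Car 31→Request R7 ($60) — total 49+58+51+61+60 = $279.
Next-best assignment: Car 91→Request R4, Car 12→Request R3, Car 85→Request R2, Car 58→Request R1, Car 31→Request R7 = $274.
Swapping Car 58↔Car 91 (Car 58→Request R1 $59, Car 91→Request R3 $28) loses 23.
Checked against all permutations: $279 is optimal.

Max total: $279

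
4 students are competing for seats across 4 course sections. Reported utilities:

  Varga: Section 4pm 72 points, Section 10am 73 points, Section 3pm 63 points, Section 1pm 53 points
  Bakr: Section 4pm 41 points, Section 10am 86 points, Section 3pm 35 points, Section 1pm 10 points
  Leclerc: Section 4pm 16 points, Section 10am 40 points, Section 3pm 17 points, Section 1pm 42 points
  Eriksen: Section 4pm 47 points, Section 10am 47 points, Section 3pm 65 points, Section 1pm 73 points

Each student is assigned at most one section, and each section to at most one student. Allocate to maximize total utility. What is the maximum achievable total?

Optimal: Varga→Section 4pm (72 points), Bakr→Section 10am (86 points), Leclerc→Section 1pm (42 points), Eriksen→Section 3pm (65 points) — total 72+86+42+65 = 265 points.
Max-entry greedy (repeatedly take the single best remaining cell) gives 248 points, worse by 17.
Next-best assignment: Varga→Section 4pm, Bakr→Section 10am, Leclerc→Section 3pm, Eriksen→Section 1pm = 248 points.
Swapping Varga↔Leclerc (Varga→Section 1pm 53 points, Leclerc→Section 4pm 16 points) loses 45.

Maximum total: 265 points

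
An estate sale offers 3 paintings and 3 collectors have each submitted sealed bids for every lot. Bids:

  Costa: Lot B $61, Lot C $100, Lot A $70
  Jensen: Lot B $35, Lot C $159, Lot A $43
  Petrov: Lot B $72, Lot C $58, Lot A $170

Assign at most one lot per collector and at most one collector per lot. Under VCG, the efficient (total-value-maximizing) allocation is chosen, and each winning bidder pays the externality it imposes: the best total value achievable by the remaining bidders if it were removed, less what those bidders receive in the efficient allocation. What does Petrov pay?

Efficient allocation: Costa→Lot B ($61), Jensen→Lot C ($159), Petrov→Lot A ($170); total welfare W = $390.
Petrov receives Lot A at value $170, so the others get W − 170 = $220.
Without Petrov: best allocation of the remaining 2 bidders over all 3 lots is Costa→Lot A ($70), Jensen→Lot C ($159), total $229.
VCG payment = (others' best without Petrov) − (others' welfare with Petrov) = 229 − 220 = $9.

Petrov pays $9.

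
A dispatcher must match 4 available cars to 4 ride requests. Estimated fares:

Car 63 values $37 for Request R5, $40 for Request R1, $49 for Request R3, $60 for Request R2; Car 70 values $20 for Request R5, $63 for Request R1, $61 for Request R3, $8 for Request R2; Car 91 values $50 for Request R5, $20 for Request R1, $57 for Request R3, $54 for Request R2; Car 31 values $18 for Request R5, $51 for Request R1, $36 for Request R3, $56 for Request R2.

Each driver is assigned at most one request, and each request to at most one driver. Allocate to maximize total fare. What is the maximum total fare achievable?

Optimal: Car 63→Request R2 ($60), Car 70→Request R3 ($61), Car 91→Request R5 ($50), Car 31→Request R1 ($51) — total 60+61+50+51 = $222.
Row-greedy (each driver in turn takes its best remaining request) gives $198, worse by 24.
Swapping Car 31↔Car 63 (Car 31→Request R2 $56, Car 63→Request R1 $40) loses 15.

Maximum total: $222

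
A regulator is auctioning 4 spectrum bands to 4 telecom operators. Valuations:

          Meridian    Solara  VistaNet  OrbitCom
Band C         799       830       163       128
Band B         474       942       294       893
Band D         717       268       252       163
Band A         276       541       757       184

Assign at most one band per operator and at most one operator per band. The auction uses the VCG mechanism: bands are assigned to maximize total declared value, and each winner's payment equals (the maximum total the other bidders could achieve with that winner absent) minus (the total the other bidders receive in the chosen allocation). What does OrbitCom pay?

OrbitCom pays $194M.

Efficient allocation: Meridian→Band D ($717M), Solara→Band C ($830M), VistaNet→Band A ($757M), OrbitCom→Band B ($893M); total welfare W = $3197M.
OrbitCom receives Band B at value $893M, so the others get W − 893 = $2304M.
Without OrbitCom: best allocation of the remaining 3 bidders over all 4 bands is Meridian→Band C ($799M), Solara→Band B ($942M), VistaNet→Band A ($757M), total $2498M.
VCG payment = (others' best without OrbitCom) − (others' welfare with OrbitCom) = 2498 − 2304 = $194M.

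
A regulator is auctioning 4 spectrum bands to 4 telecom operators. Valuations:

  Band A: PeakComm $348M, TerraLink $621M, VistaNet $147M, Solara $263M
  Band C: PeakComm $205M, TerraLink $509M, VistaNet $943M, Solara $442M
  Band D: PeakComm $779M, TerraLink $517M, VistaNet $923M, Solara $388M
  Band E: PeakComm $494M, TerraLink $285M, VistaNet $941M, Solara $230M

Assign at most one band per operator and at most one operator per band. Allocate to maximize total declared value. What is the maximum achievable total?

Maximum total: $2783M

This is a one-to-one assignment (maximum-weight bipartite matching).
Optimal: PeakComm→Band D ($779M), TerraLink→Band A ($621M), VistaNet→Band E ($941M), Solara→Band C ($442M) — total 779+621+941+442 = $2783M.
Row-greedy (each operator in turn takes its best remaining band) gives $2573M, worse by 210.
Next-best assignment: PeakComm→Band D, TerraLink→Band A, VistaNet→Band C, Solara→Band E = $2573M.
Checked against all permutations: $2783M is optimal.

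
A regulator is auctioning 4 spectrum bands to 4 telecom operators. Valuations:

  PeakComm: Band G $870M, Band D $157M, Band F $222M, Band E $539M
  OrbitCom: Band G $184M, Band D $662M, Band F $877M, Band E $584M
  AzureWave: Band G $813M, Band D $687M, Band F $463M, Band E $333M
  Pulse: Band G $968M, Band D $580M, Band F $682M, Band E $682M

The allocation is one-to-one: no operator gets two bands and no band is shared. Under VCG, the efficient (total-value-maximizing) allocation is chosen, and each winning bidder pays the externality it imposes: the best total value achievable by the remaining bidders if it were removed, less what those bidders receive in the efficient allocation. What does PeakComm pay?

PeakComm pays $286M.

Efficient allocation: PeakComm→Band G ($870M), OrbitCom→Band F ($877M), AzureWave→Band D ($687M), Pulse→Band E ($682M); total welfare W = $3116M.
PeakComm receives Band G at value $870M, so the others get W − 870 = $2246M.
Without PeakComm: best allocation of the remaining 3 bidders over all 4 bands is OrbitCom→Band F ($877M), AzureWave→Band D ($687M), Pulse→Band G ($968M), total $2532M.
VCG payment = (others' best without PeakComm) − (others' welfare with PeakComm) = 2532 − 2246 = $286M.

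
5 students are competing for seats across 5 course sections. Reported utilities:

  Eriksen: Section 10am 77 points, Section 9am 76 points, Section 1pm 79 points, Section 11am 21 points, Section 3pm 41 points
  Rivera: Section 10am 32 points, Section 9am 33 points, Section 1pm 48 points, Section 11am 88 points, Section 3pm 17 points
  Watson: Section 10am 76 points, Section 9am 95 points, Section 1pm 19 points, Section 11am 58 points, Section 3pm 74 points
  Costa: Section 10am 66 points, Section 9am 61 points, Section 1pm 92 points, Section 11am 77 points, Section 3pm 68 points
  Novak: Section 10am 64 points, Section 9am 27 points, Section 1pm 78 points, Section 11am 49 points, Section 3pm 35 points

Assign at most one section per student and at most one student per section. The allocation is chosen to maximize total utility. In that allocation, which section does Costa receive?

This is a one-to-one assignment (maximum-weight bipartite matching).
Optimal: Eriksen→Section 10am (77 points), Rivera→Section 11am (88 points), Watson→Section 9am (95 points), Costa→Section 3pm (68 points), Novak→Section 1pm (78 points) — total 77+88+95+68+78 = 406 points.
Column-greedy (each section in turn goes to its best remaining student) gives 387 points, worse by 19.
Swapping Novak↔Costa (Novak→Section 3pm 35 points, Costa→Section 1pm 92 points) loses 19.
No other one-to-one assignment exceeds 406 points.
Costa's own top section is Section 1pm (92 points), but forcing Costa→Section 1pm and reassigning the rest optimally gives only 394 points — worse by 12.

Costa receives Section 3pm.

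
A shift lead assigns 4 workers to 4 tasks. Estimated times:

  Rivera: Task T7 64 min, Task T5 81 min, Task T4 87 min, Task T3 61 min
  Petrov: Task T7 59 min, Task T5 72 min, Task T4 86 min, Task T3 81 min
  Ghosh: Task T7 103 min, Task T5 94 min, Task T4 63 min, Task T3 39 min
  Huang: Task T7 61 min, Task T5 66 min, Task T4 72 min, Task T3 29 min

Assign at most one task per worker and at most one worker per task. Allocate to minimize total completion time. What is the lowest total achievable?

Min total: 228 min

This is a one-to-one assignment (minimum-cost bipartite matching).
Optimal: Rivera→Task T7 (64 min), Petrov→Task T5 (72 min), Ghosh→Task T4 (63 min), Huang→Task T3 (29 min) — total 64+72+63+29 = 228 min.
Column-greedy (each task in turn goes to its cheapest remaining worker) gives 249 min, worse by 21.
Checked against all permutations: 228 min is optimal.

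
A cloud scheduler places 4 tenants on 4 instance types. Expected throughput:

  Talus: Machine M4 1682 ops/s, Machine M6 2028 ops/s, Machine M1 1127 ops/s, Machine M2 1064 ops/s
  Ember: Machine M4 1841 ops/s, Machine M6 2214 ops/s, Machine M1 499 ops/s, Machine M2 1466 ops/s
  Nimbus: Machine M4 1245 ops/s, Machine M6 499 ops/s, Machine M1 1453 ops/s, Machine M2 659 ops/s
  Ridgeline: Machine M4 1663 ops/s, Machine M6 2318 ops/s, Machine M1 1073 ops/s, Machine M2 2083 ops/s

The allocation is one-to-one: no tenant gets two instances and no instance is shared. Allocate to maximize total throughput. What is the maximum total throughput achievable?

Optimal: Talus→Machine M4 (1682 ops/s), Ember→Machine M6 (2214 ops/s), Nimbus→Machine M1 (1453 ops/s), Ridgeline→Machine M2 (2083 ops/s) — total 1682+2214+1453+2083 = 7432 ops/s.
Row-greedy (each tenant in turn takes its best remaining instance) gives 7405 ops/s, worse by 27.
Swapping Ridgeline↔Nimbus (Ridgeline→Machine M1 1073 ops/s, Nimbus→Machine M2 659 ops/s) loses 1804.
Checked against all permutations: 7432 ops/s is optimal.

Max total: 7432 ops/s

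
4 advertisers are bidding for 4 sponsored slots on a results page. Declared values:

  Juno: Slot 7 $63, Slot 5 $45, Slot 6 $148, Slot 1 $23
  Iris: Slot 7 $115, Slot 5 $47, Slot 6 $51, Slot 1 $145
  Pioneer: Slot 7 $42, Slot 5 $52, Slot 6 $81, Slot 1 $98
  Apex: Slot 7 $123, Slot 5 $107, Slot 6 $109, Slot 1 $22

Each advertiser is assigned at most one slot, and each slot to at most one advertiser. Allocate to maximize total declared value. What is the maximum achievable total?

Maximum total: $468

Optimal: Juno→Slot 6 ($148), Iris→Slot 7 ($115), Pioneer→Slot 1 ($98), Apex→Slot 5 ($107) — total 148+115+98+107 = $468.
Swapping Apex↔Iris (Apex→Slot 7 $123, Iris→Slot 5 $47) loses 52.
No other one-to-one assignment exceeds $468.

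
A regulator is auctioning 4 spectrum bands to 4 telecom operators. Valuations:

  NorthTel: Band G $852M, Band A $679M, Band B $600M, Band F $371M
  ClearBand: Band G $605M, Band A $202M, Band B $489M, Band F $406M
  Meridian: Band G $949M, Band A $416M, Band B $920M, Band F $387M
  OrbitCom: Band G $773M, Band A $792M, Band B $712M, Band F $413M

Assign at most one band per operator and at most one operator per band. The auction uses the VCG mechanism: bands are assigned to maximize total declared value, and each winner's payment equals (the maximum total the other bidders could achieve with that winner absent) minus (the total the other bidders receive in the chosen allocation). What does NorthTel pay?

NorthTel pays $199M.

Efficient allocation: NorthTel→Band G ($852M), ClearBand→Band F ($406M), Meridian→Band B ($920M), OrbitCom→Band A ($792M); total welfare W = $2970M.
NorthTel receives Band G at value $852M, so the others get W − 852 = $2118M.
Without NorthTel: best allocation of the remaining 3 bidders over all 4 bands is ClearBand→Band G ($605M), Meridian→Band B ($920M), OrbitCom→Band A ($792M), total $2317M.
VCG payment = (others' best without NorthTel) − (others' welfare with NorthTel) = 2317 − 2118 = $199M.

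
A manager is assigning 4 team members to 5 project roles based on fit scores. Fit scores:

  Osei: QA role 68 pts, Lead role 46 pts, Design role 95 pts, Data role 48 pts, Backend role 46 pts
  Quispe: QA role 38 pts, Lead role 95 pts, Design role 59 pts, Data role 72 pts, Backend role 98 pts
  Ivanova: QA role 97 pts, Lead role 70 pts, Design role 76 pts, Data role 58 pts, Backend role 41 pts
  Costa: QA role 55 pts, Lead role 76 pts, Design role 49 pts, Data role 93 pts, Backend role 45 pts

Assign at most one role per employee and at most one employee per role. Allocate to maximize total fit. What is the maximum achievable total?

This is a one-to-one assignment (maximum-weight bipartite matching).
Optimal: Osei→Design role (95 pts), Quispe→Backend role (98 pts), Ivanova→QA role (97 pts), Costa→Data role (93 pts) — total 95+98+97+93 = 383 pts.
Next-best assignment: Osei→Design role, Quispe→Lead role, Ivanova→QA role, Costa→Data role = 380 pts.
Swapping Osei↔Costa (Osei→Data role 48 pts, Costa→Design role 49 pts) loses 91.

Max total: 383 pts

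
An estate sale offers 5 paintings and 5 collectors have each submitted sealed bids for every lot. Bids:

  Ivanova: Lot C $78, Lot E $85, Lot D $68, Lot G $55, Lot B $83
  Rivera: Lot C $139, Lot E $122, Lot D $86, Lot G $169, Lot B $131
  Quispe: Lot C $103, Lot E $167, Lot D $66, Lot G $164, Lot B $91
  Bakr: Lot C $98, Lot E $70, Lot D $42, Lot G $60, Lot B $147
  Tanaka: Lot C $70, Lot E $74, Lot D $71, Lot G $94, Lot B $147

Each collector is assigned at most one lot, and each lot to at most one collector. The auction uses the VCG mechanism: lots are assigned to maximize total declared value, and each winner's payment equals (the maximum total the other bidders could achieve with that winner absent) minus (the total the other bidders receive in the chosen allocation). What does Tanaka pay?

Tanaka pays $59.

Efficient allocation: Ivanova→Lot D ($68), Rivera→Lot G ($169), Quispe→Lot E ($167), Bakr→Lot C ($98), Tanaka→Lot B ($147); total welfare W = $649.
Tanaka receives Lot B at value $147, so the others get W − 147 = $502.
Without Tanaka: best allocation of the remaining 4 bidders over all 5 lots is Ivanova→Lot C ($78), Rivera→Lot G ($169), Quispe→Lot E ($167), Bakr→Lot B ($147), total $561.
VCG payment = (others' best without Tanaka) − (others' welfare with Tanaka) = 561 − 502 = $59.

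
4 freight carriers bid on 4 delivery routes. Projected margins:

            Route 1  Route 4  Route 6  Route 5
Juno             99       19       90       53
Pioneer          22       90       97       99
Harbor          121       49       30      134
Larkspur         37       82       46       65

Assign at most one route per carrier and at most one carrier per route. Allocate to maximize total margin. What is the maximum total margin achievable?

Max total: $412k

Optimal: Juno→Route 1 ($99k), Pioneer→Route 6 ($97k), Harbor→Route 5 ($134k), Larkspur→Route 4 ($82k) — total 99+97+134+82 = $412k.
Row-greedy (each carrier in turn takes its best remaining route) gives $293k, worse by 119.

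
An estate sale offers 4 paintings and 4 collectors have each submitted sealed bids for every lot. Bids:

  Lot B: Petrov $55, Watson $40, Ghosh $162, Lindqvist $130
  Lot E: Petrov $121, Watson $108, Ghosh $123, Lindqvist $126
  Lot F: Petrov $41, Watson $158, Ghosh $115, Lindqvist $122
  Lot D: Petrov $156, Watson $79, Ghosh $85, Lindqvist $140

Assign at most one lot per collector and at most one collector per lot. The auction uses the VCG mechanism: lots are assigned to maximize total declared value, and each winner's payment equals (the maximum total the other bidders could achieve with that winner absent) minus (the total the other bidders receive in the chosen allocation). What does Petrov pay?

Petrov pays $14.

Efficient allocation: Petrov→Lot D ($156), Watson→Lot F ($158), Ghosh→Lot B ($162), Lindqvist→Lot E ($126); total welfare W = $602.
Petrov receives Lot D at value $156, so the others get W − 156 = $446.
Without Petrov: best allocation of the remaining 3 bidders over all 4 lots is Watson→Lot F ($158), Ghosh→Lot B ($162), Lindqvist→Lot D ($140), total $460.
VCG payment = (others' best without Petrov) − (others' welfare with Petrov) = 460 − 446 = $14.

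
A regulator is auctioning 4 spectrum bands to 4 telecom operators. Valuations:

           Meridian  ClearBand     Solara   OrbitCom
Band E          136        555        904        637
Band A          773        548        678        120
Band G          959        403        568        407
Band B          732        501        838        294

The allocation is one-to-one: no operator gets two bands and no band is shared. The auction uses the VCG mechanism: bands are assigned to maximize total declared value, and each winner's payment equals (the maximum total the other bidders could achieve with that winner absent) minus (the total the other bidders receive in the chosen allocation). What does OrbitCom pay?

Efficient allocation: Meridian→Band G ($959M), ClearBand→Band A ($548M), Solara→Band B ($838M), OrbitCom→Band E ($637M); total welfare W = $2982M.
OrbitCom receives Band E at value $637M, so the others get W − 637 = $2345M.
Without OrbitCom: best allocation of the remaining 3 bidders over all 4 bands is Meridian→Band G ($959M), ClearBand→Band A ($548M), Solara→Band E ($904M), total $2411M.
VCG payment = (others' best without OrbitCom) − (others' welfare with OrbitCom) = 2411 − 2345 = $66M.

OrbitCom pays $66M.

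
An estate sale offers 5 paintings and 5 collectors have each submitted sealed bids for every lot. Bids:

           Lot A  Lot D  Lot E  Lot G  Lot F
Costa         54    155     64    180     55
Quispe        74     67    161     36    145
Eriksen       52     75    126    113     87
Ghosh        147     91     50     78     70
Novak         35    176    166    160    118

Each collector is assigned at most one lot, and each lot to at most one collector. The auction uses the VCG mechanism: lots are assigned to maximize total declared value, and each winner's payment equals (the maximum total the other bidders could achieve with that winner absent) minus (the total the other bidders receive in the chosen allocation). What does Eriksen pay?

Efficient allocation: Costa→Lot G ($180), Quispe→Lot F ($145), Eriksen→Lot E ($126), Ghosh→Lot A ($147), Novak→Lot D ($176); total welfare W = $774.
Eriksen receives Lot E at value $126, so the others get W − 126 = $648.
Without Eriksen: best allocation of the remaining 4 bidders over all 5 lots is Costa→Lot G ($180), Quispe→Lot E ($161), Ghosh→Lot A ($147), Novak→Lot D ($176), total $664.
VCG payment = (others' best without Eriksen) − (others' welfare with Eriksen) = 664 − 648 = $16.

Eriksen pays $16.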